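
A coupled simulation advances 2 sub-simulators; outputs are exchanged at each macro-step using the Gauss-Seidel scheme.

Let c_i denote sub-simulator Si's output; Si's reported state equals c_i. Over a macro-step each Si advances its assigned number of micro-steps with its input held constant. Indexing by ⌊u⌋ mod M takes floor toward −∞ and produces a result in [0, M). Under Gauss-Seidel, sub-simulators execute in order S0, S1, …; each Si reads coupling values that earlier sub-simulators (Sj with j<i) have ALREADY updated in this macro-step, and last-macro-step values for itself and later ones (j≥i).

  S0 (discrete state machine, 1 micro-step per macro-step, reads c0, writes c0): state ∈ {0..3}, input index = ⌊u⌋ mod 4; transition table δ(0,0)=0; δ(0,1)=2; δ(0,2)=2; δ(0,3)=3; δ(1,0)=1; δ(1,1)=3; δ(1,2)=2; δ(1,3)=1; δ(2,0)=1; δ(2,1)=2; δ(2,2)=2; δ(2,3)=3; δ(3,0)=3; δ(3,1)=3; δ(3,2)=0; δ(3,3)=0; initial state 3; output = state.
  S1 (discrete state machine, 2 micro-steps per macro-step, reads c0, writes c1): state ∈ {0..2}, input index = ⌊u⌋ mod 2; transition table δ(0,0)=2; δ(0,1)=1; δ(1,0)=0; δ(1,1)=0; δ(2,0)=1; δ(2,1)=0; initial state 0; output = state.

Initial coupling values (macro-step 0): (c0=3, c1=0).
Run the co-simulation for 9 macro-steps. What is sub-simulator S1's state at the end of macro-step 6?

S1 state at macro-step 6 = 0

macro 1: S0 reads c0=3 → after 1×micro: 0; S1 reads c0=0 → after 2×micro: 1 ⇒ (c0=0, c1=1)
macro 2: S0 reads c0=0 → after 1×micro: 0; S1 reads c0=0 → after 2×micro: 2 ⇒ (c0=0, c1=2)
macro 3: S0 reads c0=0 → after 1×micro: 0; S1 reads c0=0 → after 2×micro: 0 ⇒ (c0=0, c1=0)
macro 4: S0 reads c0=0 → after 1×micro: 0; S1 reads c0=0 → after 2×micro: 1 ⇒ (c0=0, c1=1)
macro 5: S0 reads c0=0 → after 1×micro: 0; S1 reads c0=0 → after 2×micro: 2 ⇒ (c0=0, c1=2)
macro 6: S0 reads c0=0 → after 1×micro: 0; S1 reads c0=0 → after 2×micro: 0 ⇒ (c0=0, c1=0)
macro 7: S0 reads c0=0 → after 1×micro: 0; S1 reads c0=0 → after 2×micro: 1 ⇒ (c0=0, c1=1)
macro 8: S0 reads c0=0 → after 1×micro: 0; S1 reads c0=0 → after 2×micro: 2 ⇒ (c0=0, c1=2)
macro 9: S0 reads c0=0 → after 1×micro: 0; S1 reads c0=0 → after 2×micro: 0 ⇒ (c0=0, c1=0)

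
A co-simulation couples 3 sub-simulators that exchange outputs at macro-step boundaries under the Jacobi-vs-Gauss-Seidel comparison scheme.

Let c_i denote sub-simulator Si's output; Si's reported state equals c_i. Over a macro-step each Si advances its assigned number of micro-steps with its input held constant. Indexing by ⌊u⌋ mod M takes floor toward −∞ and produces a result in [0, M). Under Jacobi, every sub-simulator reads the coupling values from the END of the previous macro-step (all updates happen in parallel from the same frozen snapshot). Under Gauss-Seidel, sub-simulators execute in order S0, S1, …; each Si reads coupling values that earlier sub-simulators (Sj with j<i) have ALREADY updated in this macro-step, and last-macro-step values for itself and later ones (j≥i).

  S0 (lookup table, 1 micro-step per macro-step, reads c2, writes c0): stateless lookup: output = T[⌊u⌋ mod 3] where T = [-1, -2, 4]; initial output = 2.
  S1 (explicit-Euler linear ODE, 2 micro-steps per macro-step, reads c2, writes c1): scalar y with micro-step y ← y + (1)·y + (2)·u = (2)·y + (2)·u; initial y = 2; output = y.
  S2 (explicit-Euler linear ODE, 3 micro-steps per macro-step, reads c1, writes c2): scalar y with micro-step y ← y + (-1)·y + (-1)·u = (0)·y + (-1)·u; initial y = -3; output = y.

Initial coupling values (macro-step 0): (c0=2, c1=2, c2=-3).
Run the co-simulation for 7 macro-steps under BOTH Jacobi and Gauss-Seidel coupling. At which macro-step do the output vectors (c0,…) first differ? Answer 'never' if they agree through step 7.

[Jacobi] macro 1: S0 reads c2=-3 → after 1×micro: -1; S1 reads c2=-3 → after 2×micro: -10; S2 reads c1=2 → after 3×micro: -2 ⇒ (c0=-1, c1=-10, c2=-2)
[Jacobi] macro 2: S0 reads c2=-2 → after 1×micro: -2; S1 reads c2=-2 → after 2×micro: -52; S2 reads c1=-10 → after 3×micro: 10 ⇒ (c0=-2, c1=-52, c2=10)
[Jacobi] macro 3: S0 reads c2=10 → after 1×micro: -2; S1 reads c2=10 → after 2×micro: -148; S2 reads c1=-52 → after 3×micro: 52 ⇒ (c0=-2, c1=-148, c2=52)
[Jacobi] macro 4: S0 reads c2=52 → after 1×micro: -2; S1 reads c2=52 → after 2×micro: -280; S2 reads c1=-148 → after 3×micro: 148 ⇒ (c0=-2, c1=-280, c2=148)
[Jacobi] macro 5: S0 reads c2=148 → after 1×micro: -2; S1 reads c2=148 → after 2×micro: -232; S2 reads c1=-280 → after 3×micro: 280 ⇒ (c0=-2, c1=-232, c2=280)
[Jacobi] macro 6: S0 reads c2=280 → after 1×micro: -2; S1 reads c2=280 → after 2×micro: 752; S2 reads c1=-232 → after 3×micro: 232 ⇒ (c0=-2, c1=752, c2=232)
[Jacobi] macro 7: S0 reads c2=232 → after 1×micro: -2; S1 reads c2=232 → after 2×micro: 4400; S2 reads c1=752 → after 3×micro: -752 ⇒ (c0=-2, c1=4400, c2=-752)
[Gauss-Seidel] macro 1: S0 reads c2=-3 → after 1×micro: -1; S1 reads c2=-3 → after 2×micro: -10; S2 reads c1=-10 → after 3×micro: 10 ⇒ (c0=-1, c1=-10, c2=10)
[Gauss-Seidel] macro 2: S0 reads c2=10 → after 1×micro: -2; S1 reads c2=10 → after 2×micro: 20; S2 reads c1=20 → after 3×micro: -20 ⇒ (c0=-2, c1=20, c2=-20)
[Gauss-Seidel] macro 3: S0 reads c2=-20 → after 1×micro: -2; S1 reads c2=-20 → after 2×micro: -40; S2 reads c1=-40 → after 3×micro: 40 ⇒ (c0=-2, c1=-40, c2=40)
[Gauss-Seidel] macro 4: S0 reads c2=40 → after 1×micro: -2; S1 reads c2=40 → after 2×micro: 80; S2 reads c1=80 → after 3×micro: -80 ⇒ (c0=-2, c1=80, c2=-80)
[Gauss-Seidel] macro 5: S0 reads c2=-80 → after 1×micro: -2; S1 reads c2=-80 → after 2×micro: -160; S2 reads c1=-160 → after 3×micro: 160 ⇒ (c0=-2, c1=-160, c2=160)
[Gauss-Seidel] macro 6: S0 reads c2=160 → after 1×micro: -2; S1 reads c2=160 → after 2×micro: 320; S2 reads c1=320 → after 3×micro: -320 ⇒ (c0=-2, c1=320, c2=-320)
[Gauss-Seidel] macro 7: S0 reads c2=-320 → after 1×micro: -2; S1 reads c2=-320 → after 2×micro: -640; S2 reads c1=-640 → after 3×micro: 640 ⇒ (c0=-2, c1=-640, c2=640)

first divergence at macro-step: 1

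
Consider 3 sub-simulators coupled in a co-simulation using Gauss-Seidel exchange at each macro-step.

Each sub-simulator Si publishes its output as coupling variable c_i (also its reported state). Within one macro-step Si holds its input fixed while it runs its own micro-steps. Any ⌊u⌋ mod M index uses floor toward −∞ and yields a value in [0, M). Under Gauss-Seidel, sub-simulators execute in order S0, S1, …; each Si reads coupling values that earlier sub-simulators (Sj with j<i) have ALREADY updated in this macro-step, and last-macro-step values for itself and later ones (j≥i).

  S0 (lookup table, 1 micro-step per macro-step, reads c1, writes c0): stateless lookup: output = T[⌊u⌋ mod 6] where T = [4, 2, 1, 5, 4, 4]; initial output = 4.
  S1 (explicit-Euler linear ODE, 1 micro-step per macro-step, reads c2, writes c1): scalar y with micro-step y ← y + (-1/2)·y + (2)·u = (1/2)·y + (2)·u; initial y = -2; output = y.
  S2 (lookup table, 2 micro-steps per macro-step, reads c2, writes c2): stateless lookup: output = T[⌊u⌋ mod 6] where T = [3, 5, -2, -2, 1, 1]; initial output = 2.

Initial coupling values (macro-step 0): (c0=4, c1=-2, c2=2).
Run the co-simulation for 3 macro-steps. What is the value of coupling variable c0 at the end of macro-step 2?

macro 1: S0 reads c1=-2 → after 1×micro: 4; S1 reads c2=2 → after 1×micro: 3; S2 reads c2=2 → after 2×micro: -2 ⇒ (c0=4, c1=3, c2=-2)
macro 2: S0 reads c1=3 → after 1×micro: 5; S1 reads c2=-2 → after 1×micro: -5/2; S2 reads c2=-2 → after 2×micro: 1 ⇒ (c0=5, c1=-5/2, c2=1)
macro 3: S0 reads c1=-5/2 → after 1×micro: 5; S1 reads c2=1 → after 1×micro: 3/4; S2 reads c2=1 → after 2×micro: 5 ⇒ (c0=5, c1=3/4, c2=5)

c0 at macro-step 2 = 5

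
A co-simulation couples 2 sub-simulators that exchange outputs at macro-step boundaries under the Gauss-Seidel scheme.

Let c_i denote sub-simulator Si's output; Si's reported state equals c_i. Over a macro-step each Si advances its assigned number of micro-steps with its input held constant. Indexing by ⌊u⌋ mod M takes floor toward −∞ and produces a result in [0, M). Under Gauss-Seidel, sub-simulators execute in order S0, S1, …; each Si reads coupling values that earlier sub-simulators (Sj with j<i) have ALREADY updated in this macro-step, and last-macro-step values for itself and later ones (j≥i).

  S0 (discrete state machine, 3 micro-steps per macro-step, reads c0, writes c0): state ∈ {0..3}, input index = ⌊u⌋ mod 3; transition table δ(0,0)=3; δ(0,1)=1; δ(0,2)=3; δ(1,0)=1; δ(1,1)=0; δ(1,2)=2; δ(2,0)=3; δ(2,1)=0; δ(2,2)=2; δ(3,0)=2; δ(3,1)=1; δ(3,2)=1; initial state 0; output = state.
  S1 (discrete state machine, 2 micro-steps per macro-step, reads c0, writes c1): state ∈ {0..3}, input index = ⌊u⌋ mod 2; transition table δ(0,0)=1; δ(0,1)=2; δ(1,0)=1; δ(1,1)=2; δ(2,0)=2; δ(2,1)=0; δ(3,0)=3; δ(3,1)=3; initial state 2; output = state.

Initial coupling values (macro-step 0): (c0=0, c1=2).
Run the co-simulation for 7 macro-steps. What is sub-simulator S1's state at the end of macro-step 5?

S1 state at macro-step 5 = 2

macro 1: S0 reads c0=0 → after 3×micro: 3; S1 reads c0=3 → after 2×micro: 2 ⇒ (c0=3, c1=2)
macro 2: S0 reads c0=3 → after 3×micro: 2; S1 reads c0=2 → after 2×micro: 2 ⇒ (c0=2, c1=2)
macro 3: S0 reads c0=2 → after 3×micro: 2; S1 reads c0=2 → after 2×micro: 2 ⇒ (c0=2, c1=2)
macro 4: S0 reads c0=2 → after 3×micro: 2; S1 reads c0=2 → after 2×micro: 2 ⇒ (c0=2, c1=2)
macro 5: S0 reads c0=2 → after 3×micro: 2; S1 reads c0=2 → after 2×micro: 2 ⇒ (c0=2, c1=2)
macro 6: S0 reads c0=2 → after 3×micro: 2; S1 reads c0=2 → after 2×micro: 2 ⇒ (c0=2, c1=2)
macro 7: S0 reads c0=2 → after 3×micro: 2; S1 reads c0=2 → after 2×micro: 2 ⇒ (c0=2, c1=2)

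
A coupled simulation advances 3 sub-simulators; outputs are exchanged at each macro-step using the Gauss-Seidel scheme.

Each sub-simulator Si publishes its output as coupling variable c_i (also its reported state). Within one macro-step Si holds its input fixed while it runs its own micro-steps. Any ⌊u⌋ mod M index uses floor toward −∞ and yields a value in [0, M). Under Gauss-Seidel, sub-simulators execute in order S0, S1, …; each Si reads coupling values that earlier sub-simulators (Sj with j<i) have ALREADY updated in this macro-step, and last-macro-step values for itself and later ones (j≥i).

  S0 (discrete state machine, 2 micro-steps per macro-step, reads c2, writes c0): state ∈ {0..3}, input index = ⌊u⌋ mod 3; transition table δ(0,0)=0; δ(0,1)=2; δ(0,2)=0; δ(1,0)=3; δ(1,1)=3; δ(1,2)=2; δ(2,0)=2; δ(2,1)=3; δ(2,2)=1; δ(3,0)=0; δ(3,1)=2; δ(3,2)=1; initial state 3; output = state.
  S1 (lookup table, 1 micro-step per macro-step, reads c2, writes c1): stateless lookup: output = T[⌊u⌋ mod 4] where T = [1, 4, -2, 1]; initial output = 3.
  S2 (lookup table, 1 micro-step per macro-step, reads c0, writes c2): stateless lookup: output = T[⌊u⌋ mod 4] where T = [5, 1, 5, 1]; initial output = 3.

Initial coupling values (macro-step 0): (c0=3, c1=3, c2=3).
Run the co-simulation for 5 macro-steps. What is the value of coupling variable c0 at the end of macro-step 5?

macro 1: S0 reads c2=3 → after 2×micro: 0; S1 reads c2=3 → after 1×micro: 1; S2 reads c0=0 → after 1×micro: 5 ⇒ (c0=0, c1=1, c2=5)
macro 2: S0 reads c2=5 → after 2×micro: 0; S1 reads c2=5 → after 1×micro: 4; S2 reads c0=0 → after 1×micro: 5 ⇒ (c0=0, c1=4, c2=5)
macro 3: S0 reads c2=5 → after 2×micro: 0; S1 reads c2=5 → after 1×micro: 4; S2 reads c0=0 → after 1×micro: 5 ⇒ (c0=0, c1=4, c2=5)
macro 4: S0 reads c2=5 → after 2×micro: 0; S1 reads c2=5 → after 1×micro: 4; S2 reads c0=0 → after 1×micro: 5 ⇒ (c0=0, c1=4, c2=5)
macro 5: S0 reads c2=5 → after 2×micro: 0; S1 reads c2=5 → after 1×micro: 4; S2 reads c0=0 → after 1×micro: 5 ⇒ (c0=0, c1=4, c2=5)

c0 at macro-step 5 = 0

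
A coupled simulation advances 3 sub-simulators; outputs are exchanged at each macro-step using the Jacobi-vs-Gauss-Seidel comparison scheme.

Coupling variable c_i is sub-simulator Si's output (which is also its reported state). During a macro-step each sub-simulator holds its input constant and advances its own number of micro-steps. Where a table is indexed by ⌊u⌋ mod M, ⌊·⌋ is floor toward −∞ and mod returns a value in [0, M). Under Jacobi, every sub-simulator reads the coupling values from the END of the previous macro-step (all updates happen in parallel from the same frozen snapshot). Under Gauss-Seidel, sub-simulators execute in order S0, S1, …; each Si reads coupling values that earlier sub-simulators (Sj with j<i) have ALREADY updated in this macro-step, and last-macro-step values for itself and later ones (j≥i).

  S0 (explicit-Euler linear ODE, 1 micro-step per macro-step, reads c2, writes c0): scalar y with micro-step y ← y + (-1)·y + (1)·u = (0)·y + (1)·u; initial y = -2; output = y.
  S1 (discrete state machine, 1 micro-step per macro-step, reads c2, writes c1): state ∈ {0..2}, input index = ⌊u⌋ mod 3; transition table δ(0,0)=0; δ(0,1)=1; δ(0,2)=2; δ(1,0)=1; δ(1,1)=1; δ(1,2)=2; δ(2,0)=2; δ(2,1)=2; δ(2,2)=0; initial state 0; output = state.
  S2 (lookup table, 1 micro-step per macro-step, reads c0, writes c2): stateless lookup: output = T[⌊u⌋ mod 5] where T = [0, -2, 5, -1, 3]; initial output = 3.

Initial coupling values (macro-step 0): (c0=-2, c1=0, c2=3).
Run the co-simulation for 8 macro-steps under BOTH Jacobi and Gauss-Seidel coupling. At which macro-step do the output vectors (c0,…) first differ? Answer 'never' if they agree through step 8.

first divergence at macro-step: 2

[Jacobi] macro 1: S0 reads c2=3 → after 1×micro: 3; S1 reads c2=3 → after 1×micro: 0; S2 reads c0=-2 → after 1×micro: -1 ⇒ (c0=3, c1=0, c2=-1)
[Jacobi] macro 2: S0 reads c2=-1 → after 1×micro: -1; S1 reads c2=-1 → after 1×micro: 2; S2 reads c0=3 → after 1×micro: -1 ⇒ (c0=-1, c1=2, c2=-1)
[Jacobi] macro 3: S0 reads c2=-1 → after 1×micro: -1; S1 reads c2=-1 → after 1×micro: 0; S2 reads c0=-1 → after 1×micro: 3 ⇒ (c0=-1, c1=0, c2=3)
[Jacobi] macro 4: S0 reads c2=3 → after 1×micro: 3; S1 reads c2=3 → after 1×micro: 0; S2 reads c0=-1 → after 1×micro: 3 ⇒ (c0=3, c1=0, c2=3)
[Jacobi] macro 5: S0 reads c2=3 → after 1×micro: 3; S1 reads c2=3 → after 1×micro: 0; S2 reads c0=3 → after 1×micro: -1 ⇒ (c0=3, c1=0, c2=-1)
[Jacobi] macro 6: S0 reads c2=-1 → after 1×micro: -1; S1 reads c2=-1 → after 1×micro: 2; S2 reads c0=3 → after 1×micro: -1 ⇒ (c0=-1, c1=2, c2=-1)
[Jacobi] macro 7: S0 reads c2=-1 → after 1×micro: -1; S1 reads c2=-1 → after 1×micro: 0; S2 reads c0=-1 → after 1×micro: 3 ⇒ (c0=-1, c1=0, c2=3)
[Jacobi] macro 8: S0 reads c2=3 → after 1×micro: 3; S1 reads c2=3 → after 1×micro: 0; S2 reads c0=-1 → after 1×micro: 3 ⇒ (c0=3, c1=0, c2=3)
[Gauss-Seidel] macro 1: S0 reads c2=3 → after 1×micro: 3; S1 reads c2=3 → after 1×micro: 0; S2 reads c0=3 → after 1×micro: -1 ⇒ (c0=3, c1=0, c2=-1)
[Gauss-Seidel] macro 2: S0 reads c2=-1 → after 1×micro: -1; S1 reads c2=-1 → after 1×micro: 2; S2 reads c0=-1 → after 1×micro: 3 ⇒ (c0=-1, c1=2, c2=3)
[Gauss-Seidel] macro 3: S0 reads c2=3 → after 1×micro: 3; S1 reads c2=3 → after 1×micro: 2; S2 reads c0=3 → after 1×micro: -1 ⇒ (c0=3, c1=2, c2=-1)
[Gauss-Seidel] macro 4: S0 reads c2=-1 → after 1×micro: -1; S1 reads c2=-1 → after 1×micro: 0; S2 reads c0=-1 → after 1×micro: 3 ⇒ (c0=-1, c1=0, c2=3)
[Gauss-Seidel] macro 5: S0 reads c2=3 → after 1×micro: 3; S1 reads c2=3 → after 1×micro: 0; S2 reads c0=3 → after 1×micro: -1 ⇒ (c0=3, c1=0, c2=-1)
[Gauss-Seidel] macro 6: S0 reads c2=-1 → after 1×micro: -1; S1 reads c2=-1 → after 1×micro: 2; S2 reads c0=-1 → after 1×micro: 3 ⇒ (c0=-1, c1=2, c2=3)
[Gauss-Seidel] macro 7: S0 reads c2=3 → after 1×micro: 3; S1 reads c2=3 → after 1×micro: 2; S2 reads c0=3 → after 1×micro: -1 ⇒ (c0=3, c1=2, c2=-1)
[Gauss-Seidel] macro 8: S0 reads c2=-1 → after 1×micro: -1; S1 reads c2=-1 → after 1×micro: 0; S2 reads c0=-1 → after 1×micro: 3 ⇒ (c0=-1, c1=0, c2=3)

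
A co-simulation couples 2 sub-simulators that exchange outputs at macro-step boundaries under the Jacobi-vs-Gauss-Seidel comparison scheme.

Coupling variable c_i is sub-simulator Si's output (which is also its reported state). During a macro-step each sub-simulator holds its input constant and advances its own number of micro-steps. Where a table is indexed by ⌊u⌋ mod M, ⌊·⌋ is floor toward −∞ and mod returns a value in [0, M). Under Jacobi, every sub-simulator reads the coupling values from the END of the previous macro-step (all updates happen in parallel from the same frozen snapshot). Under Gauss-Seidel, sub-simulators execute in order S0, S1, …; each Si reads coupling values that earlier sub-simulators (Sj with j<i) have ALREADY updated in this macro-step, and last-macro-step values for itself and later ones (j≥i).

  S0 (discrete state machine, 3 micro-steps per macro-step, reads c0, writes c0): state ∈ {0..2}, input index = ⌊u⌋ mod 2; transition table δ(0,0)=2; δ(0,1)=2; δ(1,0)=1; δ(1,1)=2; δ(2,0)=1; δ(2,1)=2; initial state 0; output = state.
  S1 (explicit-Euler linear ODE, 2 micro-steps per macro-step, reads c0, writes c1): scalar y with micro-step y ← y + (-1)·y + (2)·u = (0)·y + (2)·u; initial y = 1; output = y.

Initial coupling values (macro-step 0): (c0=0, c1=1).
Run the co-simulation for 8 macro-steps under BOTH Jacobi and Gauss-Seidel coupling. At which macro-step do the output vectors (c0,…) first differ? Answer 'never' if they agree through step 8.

first divergence at macro-step: 1

[Jacobi] macro 1: S0 reads c0=0 → after 3×micro: 1; S1 reads c0=0 → after 2×micro: 0 ⇒ (c0=1, c1=0)
[Jacobi] macro 2: S0 reads c0=1 → after 3×micro: 2; S1 reads c0=1 → after 2×micro: 2 ⇒ (c0=2, c1=2)
[Jacobi] macro 3: S0 reads c0=2 → after 3×micro: 1; S1 reads c0=2 → after 2×micro: 4 ⇒ (c0=1, c1=4)
[Jacobi] macro 4: S0 reads c0=1 → after 3×micro: 2; S1 reads c0=1 → after 2×micro: 2 ⇒ (c0=2, c1=2)
[Jacobi] macro 5: S0 reads c0=2 → after 3×micro: 1; S1 reads c0=2 → after 2×micro: 4 ⇒ (c0=1, c1=4)
[Jacobi] macro 6: S0 reads c0=1 → after 3×micro: 2; S1 reads c0=1 → after 2×micro: 2 ⇒ (c0=2, c1=2)
[Jacobi] macro 7: S0 reads c0=2 → after 3×micro: 1; S1 reads c0=2 → after 2×micro: 4 ⇒ (c0=1, c1=4)
[Jacobi] macro 8: S0 reads c0=1 → after 3×micro: 2; S1 reads c0=1 → after 2×micro: 2 ⇒ (c0=2, c1=2)
[Gauss-Seidel] macro 1: S0 reads c0=0 → after 3×micro: 1; S1 reads c0=1 → after 2×micro: 2 ⇒ (c0=1, c1=2)
[Gauss-Seidel] macro 2: S0 reads c0=1 → after 3×micro: 2; S1 reads c0=2 → after 2×micro: 4 ⇒ (c0=2, c1=4)
[Gauss-Seidel] macro 3: S0 reads c0=2 → after 3×micro: 1; S1 reads c0=1 → after 2×micro: 2 ⇒ (c0=1, c1=2)
[Gauss-Seidel] macro 4: S0 reads c0=1 → after 3×micro: 2; S1 reads c0=2 → after 2×micro: 4 ⇒ (c0=2, c1=4)
[Gauss-Seidel] macro 5: S0 reads c0=2 → after 3×micro: 1; S1 reads c0=1 → after 2×micro: 2 ⇒ (c0=1, c1=2)
[Gauss-Seidel] macro 6: S0 reads c0=1 → after 3×micro: 2; S1 reads c0=2 → after 2×micro: 4 ⇒ (c0=2, c1=4)
[Gauss-Seidel] macro 7: S0 reads c0=2 → after 3×micro: 1; S1 reads c0=1 → after 2×micro: 2 ⇒ (c0=1, c1=2)
[Gauss-Seidel] macro 8: S0 reads c0=1 → after 3×micro: 2; S1 reads c0=2 → after 2×micro: 4 ⇒ (c0=2, c1=4)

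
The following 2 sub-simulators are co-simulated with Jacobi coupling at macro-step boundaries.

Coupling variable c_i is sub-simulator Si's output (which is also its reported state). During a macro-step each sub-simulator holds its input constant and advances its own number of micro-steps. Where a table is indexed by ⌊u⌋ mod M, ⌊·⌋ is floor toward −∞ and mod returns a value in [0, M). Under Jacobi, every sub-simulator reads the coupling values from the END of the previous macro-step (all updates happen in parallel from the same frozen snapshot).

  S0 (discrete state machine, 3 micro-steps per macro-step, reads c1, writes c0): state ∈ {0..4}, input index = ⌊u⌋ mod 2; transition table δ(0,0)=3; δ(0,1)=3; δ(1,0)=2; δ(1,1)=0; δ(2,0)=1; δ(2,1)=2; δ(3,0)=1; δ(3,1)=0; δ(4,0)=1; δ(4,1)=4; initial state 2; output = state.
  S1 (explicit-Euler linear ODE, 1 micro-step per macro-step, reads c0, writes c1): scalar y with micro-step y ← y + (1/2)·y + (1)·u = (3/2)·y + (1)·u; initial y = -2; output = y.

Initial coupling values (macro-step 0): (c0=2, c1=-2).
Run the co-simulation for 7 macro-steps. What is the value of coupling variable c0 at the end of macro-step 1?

macro 1: S0 reads c1=-2 → after 3×micro: 1; S1 reads c0=2 → after 1×micro: -1 ⇒ (c0=1, c1=-1)
macro 2: S0 reads c1=-1 → after 3×micro: 0; S1 reads c0=1 → after 1×micro: -1/2 ⇒ (c0=0, c1=-1/2)
macro 3: S0 reads c1=-1/2 → after 3×micro: 3; S1 reads c0=0 → after 1×micro: -3/4 ⇒ (c0=3, c1=-3/4)
macro 4: S0 reads c1=-3/4 → after 3×micro: 0; S1 reads c0=3 → after 1×micro: 15/8 ⇒ (c0=0, c1=15/8)
macro 5: S0 reads c1=15/8 → after 3×micro: 3; S1 reads c0=0 → after 1×micro: 45/16 ⇒ (c0=3, c1=45/16)
macro 6: S0 reads c1=45/16 → after 3×micro: 1; S1 reads c0=3 → after 1×micro: 231/32 ⇒ (c0=1, c1=231/32)
macro 7: S0 reads c1=231/32 → after 3×micro: 0; S1 reads c0=1 → after 1×micro: 757/64 ⇒ (c0=0, c1=757/64)

c0 at macro-step 1 = 1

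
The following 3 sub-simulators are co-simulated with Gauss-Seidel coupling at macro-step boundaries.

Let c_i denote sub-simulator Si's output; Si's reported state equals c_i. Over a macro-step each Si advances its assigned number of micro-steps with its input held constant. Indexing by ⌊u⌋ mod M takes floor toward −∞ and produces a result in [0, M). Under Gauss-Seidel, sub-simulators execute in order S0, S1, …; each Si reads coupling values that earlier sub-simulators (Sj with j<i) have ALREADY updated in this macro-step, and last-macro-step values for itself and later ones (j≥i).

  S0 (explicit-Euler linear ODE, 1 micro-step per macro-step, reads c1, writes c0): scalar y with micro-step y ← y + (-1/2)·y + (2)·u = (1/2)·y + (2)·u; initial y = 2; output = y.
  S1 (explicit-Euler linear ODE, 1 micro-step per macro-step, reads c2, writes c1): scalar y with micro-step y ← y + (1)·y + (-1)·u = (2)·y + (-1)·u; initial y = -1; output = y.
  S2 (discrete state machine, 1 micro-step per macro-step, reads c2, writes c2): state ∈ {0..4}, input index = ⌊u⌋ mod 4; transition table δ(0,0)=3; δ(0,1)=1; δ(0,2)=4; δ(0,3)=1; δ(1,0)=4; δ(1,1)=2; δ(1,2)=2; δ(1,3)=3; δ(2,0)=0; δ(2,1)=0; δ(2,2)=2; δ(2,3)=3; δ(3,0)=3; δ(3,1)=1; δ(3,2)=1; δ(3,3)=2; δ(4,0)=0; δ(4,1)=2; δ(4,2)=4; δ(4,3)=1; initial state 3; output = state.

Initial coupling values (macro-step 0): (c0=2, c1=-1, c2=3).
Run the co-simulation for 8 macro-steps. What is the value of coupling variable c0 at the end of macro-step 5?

c0 at macro-step 5 = -2261/16

macro 1: S0 reads c1=-1 → after 1×micro: -1; S1 reads c2=3 → after 1×micro: -5; S2 reads c2=3 → after 1×micro: 2 ⇒ (c0=-1, c1=-5, c2=2)
macro 2: S0 reads c1=-5 → after 1×micro: -21/2; S1 reads c2=2 → after 1×micro: -12; S2 reads c2=2 → after 1×micro: 2 ⇒ (c0=-21/2, c1=-12, c2=2)
macro 3: S0 reads c1=-12 → after 1×micro: -117/4; S1 reads c2=2 → after 1×micro: -26; S2 reads c2=2 → after 1×micro: 2 ⇒ (c0=-117/4, c1=-26, c2=2)
macro 4: S0 reads c1=-26 → after 1×micro: -533/8; S1 reads c2=2 → after 1×micro: -54; S2 reads c2=2 → after 1×micro: 2 ⇒ (c0=-533/8, c1=-54, c2=2)
macro 5: S0 reads c1=-54 → after 1×micro: -2261/16; S1 reads c2=2 → after 1×micro: -110; S2 reads c2=2 → after 1×micro: 2 ⇒ (c0=-2261/16, c1=-110, c2=2)
macro 6: S0 reads c1=-110 → after 1×micro: -9301/32; S1 reads c2=2 → after 1×micro: -222; S2 reads c2=2 → after 1×micro: 2 ⇒ (c0=-9301/32, c1=-222, c2=2)
macro 7: S0 reads c1=-222 → after 1×micro: -37717/64; S1 reads c2=2 → after 1×micro: -446; S2 reads c2=2 → after 1×micro: 2 ⇒ (c0=-37717/64, c1=-446, c2=2)
macro 8: S0 reads c1=-446 → after 1×micro: -151893/128; S1 reads c2=2 → after 1×micro: -894; S2 reads c2=2 → after 1×micro: 2 ⇒ (c0=-151893/128, c1=-894, c2=2)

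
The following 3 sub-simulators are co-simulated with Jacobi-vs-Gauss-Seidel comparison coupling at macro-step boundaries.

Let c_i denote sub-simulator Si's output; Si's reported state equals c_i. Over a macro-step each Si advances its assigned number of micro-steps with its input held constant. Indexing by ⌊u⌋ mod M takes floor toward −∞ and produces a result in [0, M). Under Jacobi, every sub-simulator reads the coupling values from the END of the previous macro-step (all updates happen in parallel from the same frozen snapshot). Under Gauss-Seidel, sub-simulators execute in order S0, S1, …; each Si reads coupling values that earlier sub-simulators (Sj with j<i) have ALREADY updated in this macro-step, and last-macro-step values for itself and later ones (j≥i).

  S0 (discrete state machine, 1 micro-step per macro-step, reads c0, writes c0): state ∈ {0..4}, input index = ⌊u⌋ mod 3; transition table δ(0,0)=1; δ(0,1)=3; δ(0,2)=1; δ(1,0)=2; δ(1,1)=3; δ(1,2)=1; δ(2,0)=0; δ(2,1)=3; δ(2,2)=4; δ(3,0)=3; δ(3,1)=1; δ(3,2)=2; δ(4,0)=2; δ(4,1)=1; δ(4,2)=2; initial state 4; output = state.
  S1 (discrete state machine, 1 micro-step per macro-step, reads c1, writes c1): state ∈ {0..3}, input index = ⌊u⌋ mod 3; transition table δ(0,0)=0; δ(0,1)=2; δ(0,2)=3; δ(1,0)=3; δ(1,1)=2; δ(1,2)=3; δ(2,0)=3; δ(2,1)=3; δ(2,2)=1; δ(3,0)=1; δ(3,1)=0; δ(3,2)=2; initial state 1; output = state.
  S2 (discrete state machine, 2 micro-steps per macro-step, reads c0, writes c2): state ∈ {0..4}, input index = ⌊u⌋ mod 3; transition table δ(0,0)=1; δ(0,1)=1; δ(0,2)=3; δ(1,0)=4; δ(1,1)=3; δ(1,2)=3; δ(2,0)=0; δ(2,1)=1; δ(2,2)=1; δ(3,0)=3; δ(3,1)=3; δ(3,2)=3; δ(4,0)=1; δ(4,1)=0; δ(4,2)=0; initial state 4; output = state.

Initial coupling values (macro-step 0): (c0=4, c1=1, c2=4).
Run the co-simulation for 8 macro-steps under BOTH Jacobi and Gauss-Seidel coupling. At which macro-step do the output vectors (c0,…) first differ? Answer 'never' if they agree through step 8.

[Jacobi] macro 1: S0 reads c0=4 → after 1×micro: 1; S1 reads c1=1 → after 1×micro: 2; S2 reads c0=4 → after 2×micro: 1 ⇒ (c0=1, c1=2, c2=1)
[Jacobi] macro 2: S0 reads c0=1 → after 1×micro: 3; S1 reads c1=2 → after 1×micro: 1; S2 reads c0=1 → after 2×micro: 3 ⇒ (c0=3, c1=1, c2=3)
[Jacobi] macro 3: S0 reads c0=3 → after 1×micro: 3; S1 reads c1=1 → after 1×micro: 2; S2 reads c0=3 → after 2×micro: 3 ⇒ (c0=3, c1=2, c2=3)
[Jacobi] macro 4: S0 reads c0=3 → after 1×micro: 3; S1 reads c1=2 → after 1×micro: 1; S2 reads c0=3 → after 2×micro: 3 ⇒ (c0=3, c1=1, c2=3)
[Jacobi] macro 5: S0 reads c0=3 → after 1×micro: 3; S1 reads c1=1 → after 1×micro: 2; S2 reads c0=3 → after 2×micro: 3 ⇒ (c0=3, c1=2, c2=3)
[Jacobi] macro 6: S0 reads c0=3 → after 1×micro: 3; S1 reads c1=2 → after 1×micro: 1; S2 reads c0=3 → after 2×micro: 3 ⇒ (c0=3, c1=1, c2=3)
[Jacobi] macro 7: S0 reads c0=3 → after 1×micro: 3; S1 reads c1=1 → after 1×micro: 2; S2 reads c0=3 → after 2×micro: 3 ⇒ (c0=3, c1=2, c2=3)
[Jacobi] macro 8: S0 reads c0=3 → after 1×micro: 3; S1 reads c1=2 → after 1×micro: 1; S2 reads c0=3 → after 2×micro: 3 ⇒ (c0=3, c1=1, c2=3)
[Gauss-Seidel] macro 1: S0 reads c0=4 → after 1×micro: 1; S1 reads c1=1 → after 1×micro: 2; S2 reads c0=1 → after 2×micro: 1 ⇒ (c0=1, c1=2, c2=1)
[Gauss-Seidel] macro 2: S0 reads c0=1 → after 1×micro: 3; S1 reads c1=2 → after 1×micro: 1; S2 reads c0=3 → after 2×micro: 1 ⇒ (c0=3, c1=1, c2=1)
[Gauss-Seidel] macro 3: S0 reads c0=3 → after 1×micro: 3; S1 reads c1=1 → after 1×micro: 2; S2 reads c0=3 → after 2×micro: 1 ⇒ (c0=3, c1=2, c2=1)
[Gauss-Seidel] macro 4: S0 reads c0=3 → after 1×micro: 3; S1 reads c1=2 → after 1×micro: 1; S2 reads c0=3 → after 2×micro: 1 ⇒ (c0=3, c1=1, c2=1)
[Gauss-Seidel] macro 5: S0 reads c0=3 → after 1×micro: 3; S1 reads c1=1 → after 1×micro: 2; S2 reads c0=3 → after 2×micro: 1 ⇒ (c0=3, c1=2, c2=1)
[Gauss-Seidel] macro 6: S0 reads c0=3 → after 1×micro: 3; S1 reads c1=2 → after 1×micro: 1; S2 reads c0=3 → after 2×micro: 1 ⇒ (c0=3, c1=1, c2=1)
[Gauss-Seidel] macro 7: S0 reads c0=3 → after 1×micro: 3; S1 reads c1=1 → after 1×micro: 2; S2 reads c0=3 → after 2×micro: 1 ⇒ (c0=3, c1=2, c2=1)
[Gauss-Seidel] macro 8: S0 reads c0=3 → after 1×micro: 3; S1 reads c1=2 → after 1×micro: 1; S2 reads c0=3 → after 2×micro: 1 ⇒ (c0=3, c1=1, c2=1)

first divergence at macro-step: 2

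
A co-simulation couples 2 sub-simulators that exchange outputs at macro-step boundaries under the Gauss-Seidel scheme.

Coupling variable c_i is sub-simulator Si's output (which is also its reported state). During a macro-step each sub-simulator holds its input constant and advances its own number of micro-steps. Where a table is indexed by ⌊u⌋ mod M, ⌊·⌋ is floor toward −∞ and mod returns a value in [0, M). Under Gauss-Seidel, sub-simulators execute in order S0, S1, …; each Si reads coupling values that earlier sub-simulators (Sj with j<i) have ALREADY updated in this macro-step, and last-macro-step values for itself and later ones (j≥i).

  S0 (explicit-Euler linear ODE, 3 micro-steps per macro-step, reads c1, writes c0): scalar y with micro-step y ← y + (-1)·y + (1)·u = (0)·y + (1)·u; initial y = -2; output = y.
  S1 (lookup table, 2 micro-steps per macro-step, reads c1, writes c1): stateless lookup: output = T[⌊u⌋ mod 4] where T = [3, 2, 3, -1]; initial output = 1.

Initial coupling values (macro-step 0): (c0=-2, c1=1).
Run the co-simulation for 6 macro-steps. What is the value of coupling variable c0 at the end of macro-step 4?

c0 at macro-step 4 = -1

macro 1: S0 reads c1=1 → after 3×micro: 1; S1 reads c1=1 → after 2×micro: 2 ⇒ (c0=1, c1=2)
macro 2: S0 reads c1=2 → after 3×micro: 2; S1 reads c1=2 → after 2×micro: 3 ⇒ (c0=2, c1=3)
macro 3: S0 reads c1=3 → after 3×micro: 3; S1 reads c1=3 → after 2×micro: -1 ⇒ (c0=3, c1=-1)
macro 4: S0 reads c1=-1 → after 3×micro: -1; S1 reads c1=-1 → after 2×micro: -1 ⇒ (c0=-1, c1=-1)
macro 5: S0 reads c1=-1 → after 3×micro: -1; S1 reads c1=-1 → after 2×micro: -1 ⇒ (c0=-1, c1=-1)
macro 6: S0 reads c1=-1 → after 3×micro: -1; S1 reads c1=-1 → after 2×micro: -1 ⇒ (c0=-1, c1=-1)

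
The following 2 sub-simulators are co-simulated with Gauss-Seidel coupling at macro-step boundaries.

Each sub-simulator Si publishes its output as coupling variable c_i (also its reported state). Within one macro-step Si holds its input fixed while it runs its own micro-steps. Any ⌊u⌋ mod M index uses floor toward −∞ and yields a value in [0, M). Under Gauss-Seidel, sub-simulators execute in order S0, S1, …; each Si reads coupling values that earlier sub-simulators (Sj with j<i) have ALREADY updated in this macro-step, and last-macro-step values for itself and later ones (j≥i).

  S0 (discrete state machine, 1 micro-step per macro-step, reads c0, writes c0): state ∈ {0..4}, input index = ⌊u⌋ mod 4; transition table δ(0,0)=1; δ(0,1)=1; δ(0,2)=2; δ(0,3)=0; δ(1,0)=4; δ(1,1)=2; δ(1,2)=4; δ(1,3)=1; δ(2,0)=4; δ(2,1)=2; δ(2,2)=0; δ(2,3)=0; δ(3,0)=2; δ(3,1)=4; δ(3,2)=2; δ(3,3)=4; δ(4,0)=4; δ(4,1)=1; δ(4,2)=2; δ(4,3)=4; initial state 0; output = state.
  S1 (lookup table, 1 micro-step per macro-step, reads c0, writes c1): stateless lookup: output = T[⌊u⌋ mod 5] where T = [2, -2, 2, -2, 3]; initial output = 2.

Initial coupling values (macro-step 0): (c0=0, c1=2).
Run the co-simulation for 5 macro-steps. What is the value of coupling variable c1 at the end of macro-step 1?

c1 at macro-step 1 = -2

macro 1: S0 reads c0=0 → after 1×micro: 1; S1 reads c0=1 → after 1×micro: -2 ⇒ (c0=1, c1=-2)
macro 2: S0 reads c0=1 → after 1×micro: 2; S1 reads c0=2 → after 1×micro: 2 ⇒ (c0=2, c1=2)
macro 3: S0 reads c0=2 → after 1×micro: 0; S1 reads c0=0 → after 1×micro: 2 ⇒ (c0=0, c1=2)
macro 4: S0 reads c0=0 → after 1×micro: 1; S1 reads c0=1 → after 1×micro: -2 ⇒ (c0=1, c1=-2)
macro 5: S0 reads c0=1 → after 1×micro: 2; S1 reads c0=2 → after 1×micro: 2 ⇒ (c0=2, c1=2)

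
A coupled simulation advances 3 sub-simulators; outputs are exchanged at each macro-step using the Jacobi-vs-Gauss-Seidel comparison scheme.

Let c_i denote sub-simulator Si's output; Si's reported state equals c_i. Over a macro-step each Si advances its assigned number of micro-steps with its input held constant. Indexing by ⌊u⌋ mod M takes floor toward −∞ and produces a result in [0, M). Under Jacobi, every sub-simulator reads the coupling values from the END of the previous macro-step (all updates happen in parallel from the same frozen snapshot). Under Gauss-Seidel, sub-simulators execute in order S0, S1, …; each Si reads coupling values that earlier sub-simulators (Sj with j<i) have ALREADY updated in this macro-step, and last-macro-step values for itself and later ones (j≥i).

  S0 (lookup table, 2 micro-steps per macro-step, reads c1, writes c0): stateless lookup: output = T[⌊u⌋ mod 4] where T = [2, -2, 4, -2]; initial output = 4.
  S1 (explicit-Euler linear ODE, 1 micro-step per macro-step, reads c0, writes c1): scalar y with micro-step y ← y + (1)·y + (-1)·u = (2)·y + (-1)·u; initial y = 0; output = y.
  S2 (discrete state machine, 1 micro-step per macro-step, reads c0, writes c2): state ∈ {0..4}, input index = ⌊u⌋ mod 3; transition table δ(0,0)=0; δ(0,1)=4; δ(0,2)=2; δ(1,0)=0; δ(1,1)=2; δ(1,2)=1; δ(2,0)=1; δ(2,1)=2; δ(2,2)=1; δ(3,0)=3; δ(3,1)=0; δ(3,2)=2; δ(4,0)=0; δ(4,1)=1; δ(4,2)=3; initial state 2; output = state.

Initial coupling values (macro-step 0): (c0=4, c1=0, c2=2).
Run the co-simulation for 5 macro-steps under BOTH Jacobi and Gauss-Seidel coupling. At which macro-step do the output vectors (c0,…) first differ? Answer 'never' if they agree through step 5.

[Jacobi] macro 1: S0 reads c1=0 → after 2×micro: 2; S1 reads c0=4 → after 1×micro: -4; S2 reads c0=4 → after 1×micro: 2 ⇒ (c0=2, c1=-4, c2=2)
[Jacobi] macro 2: S0 reads c1=-4 → after 2×micro: 2; S1 reads c0=2 → after 1×micro: -10; S2 reads c0=2 → after 1×micro: 1 ⇒ (c0=2, c1=-10, c2=1)
[Jacobi] macro 3: S0 reads c1=-10 → after 2×micro: 4; S1 reads c0=2 → after 1×micro: -22; S2 reads c0=2 → after 1×micro: 1 ⇒ (c0=4, c1=-22, c2=1)
[Jacobi] macro 4: S0 reads c1=-22 → after 2×micro: 4; S1 reads c0=4 → after 1×micro: -48; S2 reads c0=4 → after 1×micro: 2 ⇒ (c0=4, c1=-48, c2=2)
[Jacobi] macro 5: S0 reads c1=-48 → after 2×micro: 2; S1 reads c0=4 → after 1×micro: -100; S2 reads c0=4 → after 1×micro: 2 ⇒ (c0=2, c1=-100, c2=2)
[Gauss-Seidel] macro 1: S0 reads c1=0 → after 2×micro: 2; S1 reads c0=2 → after 1×micro: -2; S2 reads c0=2 → after 1×micro: 1 ⇒ (c0=2, c1=-2, c2=1)
[Gauss-Seidel] macro 2: S0 reads c1=-2 → after 2×micro: 4; S1 reads c0=4 → after 1×micro: -8; S2 reads c0=4 → after 1×micro: 2 ⇒ (c0=4, c1=-8, c2=2)
[Gauss-Seidel] macro 3: S0 reads c1=-8 → after 2×micro: 2; S1 reads c0=2 → after 1×micro: -18; S2 reads c0=2 → after 1×micro: 1 ⇒ (c0=2, c1=-18, c2=1)
[Gauss-Seidel] macro 4: S0 reads c1=-18 → after 2×micro: 4; S1 reads c0=4 → after 1×micro: -40; S2 reads c0=4 → after 1×micro: 2 ⇒ (c0=4, c1=-40, c2=2)
[Gauss-Seidel] macro 5: S0 reads c1=-40 → after 2×micro: 2; S1 reads c0=2 → after 1×micro: -82; S2 reads c0=2 → after 1×micro: 1 ⇒ (c0=2, c1=-82, c2=1)

first divergence at macro-step: 1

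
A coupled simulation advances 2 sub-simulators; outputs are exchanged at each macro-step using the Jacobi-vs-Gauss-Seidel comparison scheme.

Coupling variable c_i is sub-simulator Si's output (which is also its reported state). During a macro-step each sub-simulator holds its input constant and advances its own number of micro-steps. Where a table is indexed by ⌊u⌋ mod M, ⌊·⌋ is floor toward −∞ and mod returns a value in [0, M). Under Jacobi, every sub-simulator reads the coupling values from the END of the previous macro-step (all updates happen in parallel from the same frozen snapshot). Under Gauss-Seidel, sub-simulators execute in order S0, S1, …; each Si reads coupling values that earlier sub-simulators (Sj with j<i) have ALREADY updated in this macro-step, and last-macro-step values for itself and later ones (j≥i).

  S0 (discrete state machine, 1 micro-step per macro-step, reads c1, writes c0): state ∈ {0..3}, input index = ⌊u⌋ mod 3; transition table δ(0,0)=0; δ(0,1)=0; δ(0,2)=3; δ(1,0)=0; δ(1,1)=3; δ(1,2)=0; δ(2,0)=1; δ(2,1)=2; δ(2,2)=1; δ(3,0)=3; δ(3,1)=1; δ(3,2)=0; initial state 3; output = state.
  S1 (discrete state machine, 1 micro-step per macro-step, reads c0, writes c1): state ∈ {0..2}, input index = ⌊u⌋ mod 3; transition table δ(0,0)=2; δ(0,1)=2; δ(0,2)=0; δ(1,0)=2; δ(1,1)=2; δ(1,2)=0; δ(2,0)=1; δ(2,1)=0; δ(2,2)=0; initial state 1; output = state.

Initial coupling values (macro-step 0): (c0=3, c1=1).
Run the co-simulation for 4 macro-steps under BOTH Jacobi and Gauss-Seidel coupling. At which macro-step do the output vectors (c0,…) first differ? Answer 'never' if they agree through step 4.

first divergence at macro-step: 2

[Jacobi] macro 1: S0 reads c1=1 → after 1×micro: 1; S1 reads c0=3 → after 1×micro: 2 ⇒ (c0=1, c1=2)
[Jacobi] macro 2: S0 reads c1=2 → after 1×micro: 0; S1 reads c0=1 → after 1×micro: 0 ⇒ (c0=0, c1=0)
[Jacobi] macro 3: S0 reads c1=0 → after 1×micro: 0; S1 reads c0=0 → after 1×micro: 2 ⇒ (c0=0, c1=2)
[Jacobi] macro 4: S0 reads c1=2 → after 1×micro: 3; S1 reads c0=0 → after 1×micro: 1 ⇒ (c0=3, c1=1)
[Gauss-Seidel] macro 1: S0 reads c1=1 → after 1×micro: 1; S1 reads c0=1 → after 1×micro: 2 ⇒ (c0=1, c1=2)
[Gauss-Seidel] macro 2: S0 reads c1=2 → after 1×micro: 0; S1 reads c0=0 → after 1×micro: 1 ⇒ (c0=0, c1=1)
[Gauss-Seidel] macro 3: S0 reads c1=1 → after 1×micro: 0; S1 reads c0=0 → after 1×micro: 2 ⇒ (c0=0, c1=2)
[Gauss-Seidel] macro 4: S0 reads c1=2 → after 1×micro: 3; S1 reads c0=3 → after 1×micro: 1 ⇒ (c0=3, c1=1)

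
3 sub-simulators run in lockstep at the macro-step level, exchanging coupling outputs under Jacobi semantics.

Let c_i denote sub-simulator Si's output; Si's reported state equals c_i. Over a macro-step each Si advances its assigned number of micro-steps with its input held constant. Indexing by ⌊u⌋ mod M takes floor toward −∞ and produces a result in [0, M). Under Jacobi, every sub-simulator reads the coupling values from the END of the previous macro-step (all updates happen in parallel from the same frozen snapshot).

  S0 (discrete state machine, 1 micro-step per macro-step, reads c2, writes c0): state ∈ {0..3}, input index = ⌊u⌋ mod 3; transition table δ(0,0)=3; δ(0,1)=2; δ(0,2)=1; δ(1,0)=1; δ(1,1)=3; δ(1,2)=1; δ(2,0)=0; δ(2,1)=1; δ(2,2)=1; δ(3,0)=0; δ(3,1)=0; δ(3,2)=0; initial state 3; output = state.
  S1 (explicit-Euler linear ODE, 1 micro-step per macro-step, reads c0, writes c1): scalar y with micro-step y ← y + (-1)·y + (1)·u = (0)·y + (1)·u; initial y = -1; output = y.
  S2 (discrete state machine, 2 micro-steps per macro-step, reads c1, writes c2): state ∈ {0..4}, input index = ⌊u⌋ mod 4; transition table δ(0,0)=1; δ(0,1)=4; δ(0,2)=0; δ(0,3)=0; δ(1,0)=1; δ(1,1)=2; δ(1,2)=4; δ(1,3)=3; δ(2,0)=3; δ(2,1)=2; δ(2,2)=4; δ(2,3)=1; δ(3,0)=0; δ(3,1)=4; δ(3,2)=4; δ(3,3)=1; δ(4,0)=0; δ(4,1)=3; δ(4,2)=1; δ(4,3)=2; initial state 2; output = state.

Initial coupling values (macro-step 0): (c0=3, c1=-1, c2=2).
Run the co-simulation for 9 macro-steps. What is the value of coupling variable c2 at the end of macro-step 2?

macro 1: S0 reads c2=2 → after 1×micro: 0; S1 reads c0=3 → after 1×micro: 3; S2 reads c1=-1 → after 2×micro: 3 ⇒ (c0=0, c1=3, c2=3)
macro 2: S0 reads c2=3 → after 1×micro: 3; S1 reads c0=0 → after 1×micro: 0; S2 reads c1=3 → after 2×micro: 3 ⇒ (c0=3, c1=0, c2=3)
macro 3: S0 reads c2=3 → after 1×micro: 0; S1 reads c0=3 → after 1×micro: 3; S2 reads c1=0 → after 2×micro: 1 ⇒ (c0=0, c1=3, c2=1)
macro 4: S0 reads c2=1 → after 1×micro: 2; S1 reads c0=0 → after 1×micro: 0; S2 reads c1=3 → after 2×micro: 1 ⇒ (c0=2, c1=0, c2=1)
macro 5: S0 reads c2=1 → after 1×micro: 1; S1 reads c0=2 → after 1×micro: 2; S2 reads c1=0 → after 2×micro: 1 ⇒ (c0=1, c1=2, c2=1)
macro 6: S0 reads c2=1 → after 1×micro: 3; S1 reads c0=1 → after 1×micro: 1; S2 reads c1=2 → after 2×micro: 1 ⇒ (c0=3, c1=1, c2=1)
macro 7: S0 reads c2=1 → after 1×micro: 0; S1 reads c0=3 → after 1×micro: 3; S2 reads c1=1 → after 2×micro: 2 ⇒ (c0=0, c1=3, c2=2)
macro 8: S0 reads c2=2 → after 1×micro: 1; S1 reads c0=0 → after 1×micro: 0; S2 reads c1=3 → after 2×micro: 3 ⇒ (c0=1, c1=0, c2=3)
macro 9: S0 reads c2=3 → after 1×micro: 1; S1 reads c0=1 → after 1×micro: 1; S2 reads c1=0 → after 2×micro: 1 ⇒ (c0=1, c1=1, c2=1)

c2 at macro-step 2 = 3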